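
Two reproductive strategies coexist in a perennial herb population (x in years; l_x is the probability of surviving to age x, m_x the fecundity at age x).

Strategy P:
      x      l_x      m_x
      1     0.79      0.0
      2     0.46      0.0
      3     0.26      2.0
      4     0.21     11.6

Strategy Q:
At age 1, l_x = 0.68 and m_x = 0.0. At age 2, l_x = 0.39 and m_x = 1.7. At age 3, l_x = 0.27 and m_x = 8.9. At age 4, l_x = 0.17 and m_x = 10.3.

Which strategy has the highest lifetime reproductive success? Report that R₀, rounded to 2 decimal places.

Strategy P: R₀ = 0.79×0.0 + 0.46×0.0 + 0.26×2.0 + 0.21×11.6 = 2.9560
Strategy Q: R₀ = 0.68×0.0 + 0.39×1.7 + 0.27×8.9 + 0.17×10.3 = 4.8170
Highest R₀: strategy Q with 4.8170.

4.82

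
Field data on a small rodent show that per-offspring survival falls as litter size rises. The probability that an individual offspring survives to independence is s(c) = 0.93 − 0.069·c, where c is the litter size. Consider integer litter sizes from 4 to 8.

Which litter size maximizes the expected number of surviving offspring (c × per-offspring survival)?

7

Expected surviving offspring = c × s(c):
  c=4: 4 × 0.654 = 2.616
  c=5: 5 × 0.585 = 2.925
  c=6: 6 × 0.516 = 3.096
  c=7: 7 × 0.447 = 3.129
  c=8: 8 × 0.378 = 3.024
Maximum at c = 7 (3.129 surviving offspring).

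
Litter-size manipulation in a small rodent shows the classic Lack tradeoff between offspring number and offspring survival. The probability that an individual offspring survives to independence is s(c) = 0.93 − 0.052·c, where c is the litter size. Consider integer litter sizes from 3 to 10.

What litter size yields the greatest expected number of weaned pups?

Expected weaned pups = c × s(c):
  c=3: 3 × 0.774 = 2.322
  c=4: 4 × 0.722 = 2.888
  c=5: 5 × 0.670 = 3.350
  c=6: 6 × 0.618 = 3.708
  c=7: 7 × 0.566 = 3.962
  c=8: 8 × 0.514 = 4.112
  c=9: 9 × 0.462 = 4.158
  c=10: 10 × 0.410 = 4.100
Maximum at c = 9 (4.158 weaned pups).

9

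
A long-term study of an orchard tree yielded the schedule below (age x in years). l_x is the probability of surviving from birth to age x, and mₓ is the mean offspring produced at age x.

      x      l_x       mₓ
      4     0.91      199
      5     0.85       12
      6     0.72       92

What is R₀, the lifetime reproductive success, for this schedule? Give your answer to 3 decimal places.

R₀ = Σ l_x mₓ:
  age 4: 0.91 × 199 = 181.0900
  age 5: 0.85 × 12 = 10.2000
  age 6: 0.72 × 92 = 66.2400
R₀ = 181.0900 + 10.2000 + 66.2400 = 257.5300

257.530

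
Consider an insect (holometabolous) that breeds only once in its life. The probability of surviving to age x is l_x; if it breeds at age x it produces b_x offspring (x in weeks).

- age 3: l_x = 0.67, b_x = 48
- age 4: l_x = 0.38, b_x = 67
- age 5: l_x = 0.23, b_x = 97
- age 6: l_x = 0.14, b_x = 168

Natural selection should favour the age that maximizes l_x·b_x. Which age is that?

Expected offspring if breeding at age x = l_x × b_x:
  age 3: 0.67 × 48 = 32.160
  age 4: 0.38 × 67 = 25.460
  age 5: 0.23 × 97 = 22.310
  age 6: 0.14 × 168 = 23.520
Maximum at age 3 (32.160).

3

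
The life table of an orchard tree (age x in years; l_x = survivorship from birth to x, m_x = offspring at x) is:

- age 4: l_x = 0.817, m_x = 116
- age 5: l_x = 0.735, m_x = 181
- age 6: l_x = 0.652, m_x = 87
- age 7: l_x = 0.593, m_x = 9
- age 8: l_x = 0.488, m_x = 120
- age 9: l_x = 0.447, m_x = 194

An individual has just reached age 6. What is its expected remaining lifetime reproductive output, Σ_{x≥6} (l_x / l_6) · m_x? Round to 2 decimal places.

l_6 = 0.652. Conditional survival from age 6 to x is l_x / l_6.
  x=6: (0.652/0.652) × 87 = 87.0000
  x=7: (0.593/0.652) × 9 = 8.1856
  x=8: (0.488/0.652) × 120 = 89.8160
  x=9: (0.447/0.652) × 194 = 133.0031
Sum = 87.0000 + 8.1856 + 89.8160 + 133.0031 = 318.0046

318.00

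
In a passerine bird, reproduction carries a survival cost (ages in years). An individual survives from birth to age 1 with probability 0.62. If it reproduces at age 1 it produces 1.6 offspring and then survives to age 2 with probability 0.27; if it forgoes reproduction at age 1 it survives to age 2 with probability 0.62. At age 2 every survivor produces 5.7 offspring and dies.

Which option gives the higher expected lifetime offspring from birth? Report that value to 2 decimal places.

breed at age 1: R₀ = 0.62 × (1.6 + 0.27 × 5.7) = 0.62 × 3.1390 = 1.9462
delay to age 2: R₀ = 0.62 × (0.62 × 5.7) = 0.62 × 3.5340 = 2.1911
Higher: delay to age 2 (2.1911).

2.19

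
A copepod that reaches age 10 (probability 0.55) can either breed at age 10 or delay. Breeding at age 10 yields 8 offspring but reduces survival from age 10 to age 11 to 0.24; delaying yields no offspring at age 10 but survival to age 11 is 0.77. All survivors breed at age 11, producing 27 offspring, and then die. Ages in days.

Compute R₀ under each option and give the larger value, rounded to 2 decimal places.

11.43

breed at age 10: R₀ = 0.55 × (8 + 0.24 × 27) = 0.55 × 14.4800 = 7.9640
delay to age 11: R₀ = 0.55 × (0.77 × 27) = 0.55 × 20.7900 = 11.4345
Higher: delay to age 11 (11.4345).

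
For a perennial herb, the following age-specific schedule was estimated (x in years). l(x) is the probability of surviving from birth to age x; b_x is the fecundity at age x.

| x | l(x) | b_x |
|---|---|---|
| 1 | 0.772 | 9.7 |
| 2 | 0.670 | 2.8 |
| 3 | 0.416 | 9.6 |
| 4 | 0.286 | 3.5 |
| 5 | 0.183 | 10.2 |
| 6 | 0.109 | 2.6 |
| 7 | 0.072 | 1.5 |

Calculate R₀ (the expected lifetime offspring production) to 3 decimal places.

R₀ = Σ l(x) b_x:
  age 1: 0.772 × 9.7 = 7.4884
  age 2: 0.670 × 2.8 = 1.8760
  age 3: 0.416 × 9.6 = 3.9936
  age 4: 0.286 × 3.5 = 1.0010
  age 5: 0.183 × 10.2 = 1.8666
  age 6: 0.109 × 2.6 = 0.2834
  age 7: 0.072 × 1.5 = 0.1080
R₀ = 7.4884 + 1.8760 + 3.9936 + 1.0010 + 1.8666 + 0.2834 + 0.1080 = 16.6170

16.617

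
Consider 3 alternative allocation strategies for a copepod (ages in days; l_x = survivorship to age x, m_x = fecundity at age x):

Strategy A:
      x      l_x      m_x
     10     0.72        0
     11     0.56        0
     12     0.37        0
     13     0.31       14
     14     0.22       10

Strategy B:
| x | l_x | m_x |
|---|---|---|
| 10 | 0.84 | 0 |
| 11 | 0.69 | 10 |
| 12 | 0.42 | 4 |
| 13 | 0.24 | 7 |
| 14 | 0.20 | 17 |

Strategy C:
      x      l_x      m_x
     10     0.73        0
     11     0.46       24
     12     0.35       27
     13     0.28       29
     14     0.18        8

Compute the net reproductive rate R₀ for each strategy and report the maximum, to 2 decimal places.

30.05

Strategy A: R₀ = 0.72×0 + 0.56×0 + 0.37×0 + 0.31×14 + 0.22×10 = 6.5400
Strategy B: R₀ = 0.84×0 + 0.69×10 + 0.42×4 + 0.24×7 + 0.20×17 = 13.6600
Strategy C: R₀ = 0.73×0 + 0.46×24 + 0.35×27 + 0.28×29 + 0.18×8 = 30.0500
Highest R₀: strategy C with 30.0500.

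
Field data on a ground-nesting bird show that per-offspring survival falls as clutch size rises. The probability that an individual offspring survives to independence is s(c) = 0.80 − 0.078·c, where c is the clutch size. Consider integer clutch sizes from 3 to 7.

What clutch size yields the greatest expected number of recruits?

5

Expected recruits = c × s(c):
  c=3: 3 × 0.566 = 1.698
  c=4: 4 × 0.488 = 1.952
  c=5: 5 × 0.410 = 2.050
  c=6: 6 × 0.332 = 1.992
  c=7: 7 × 0.254 = 1.778
Maximum at c = 5 (2.050 recruits).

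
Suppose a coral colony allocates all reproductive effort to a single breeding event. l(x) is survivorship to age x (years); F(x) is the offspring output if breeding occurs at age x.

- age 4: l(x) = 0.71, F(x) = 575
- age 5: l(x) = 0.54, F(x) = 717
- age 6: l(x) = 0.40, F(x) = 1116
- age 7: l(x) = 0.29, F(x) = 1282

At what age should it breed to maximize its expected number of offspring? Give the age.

6

Expected offspring if breeding at age x = l(x) × F(x):
  age 4: 0.71 × 575 = 408.250
  age 5: 0.54 × 717 = 387.180
  age 6: 0.40 × 1116 = 446.400
  age 7: 0.29 × 1282 = 371.780
Maximum at age 6 (446.400).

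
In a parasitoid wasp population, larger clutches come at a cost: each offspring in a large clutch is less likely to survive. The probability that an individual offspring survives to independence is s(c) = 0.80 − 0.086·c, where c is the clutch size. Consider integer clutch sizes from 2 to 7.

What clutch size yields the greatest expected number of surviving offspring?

5

Expected surviving offspring = c × s(c):
  c=2: 2 × 0.628 = 1.256
  c=3: 3 × 0.542 = 1.626
  c=4: 4 × 0.456 = 1.824
  c=5: 5 × 0.370 = 1.850
  c=6: 6 × 0.284 = 1.704
  c=7: 7 × 0.198 = 1.386
Maximum at c = 5 (1.850 surviving offspring).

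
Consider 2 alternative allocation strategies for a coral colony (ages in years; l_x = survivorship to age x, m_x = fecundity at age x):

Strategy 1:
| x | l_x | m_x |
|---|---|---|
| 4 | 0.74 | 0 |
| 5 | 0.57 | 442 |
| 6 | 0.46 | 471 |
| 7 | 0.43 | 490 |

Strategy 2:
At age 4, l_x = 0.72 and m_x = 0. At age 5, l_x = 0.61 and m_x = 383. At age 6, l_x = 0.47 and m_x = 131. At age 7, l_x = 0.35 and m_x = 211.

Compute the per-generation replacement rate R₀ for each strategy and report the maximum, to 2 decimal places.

679.30

Strategy 1: R₀ = 0.74×0 + 0.57×442 + 0.46×471 + 0.43×490 = 679.3000
Strategy 2: R₀ = 0.72×0 + 0.61×383 + 0.47×131 + 0.35×211 = 369.0500
Highest R₀: strategy 1 with 679.3000.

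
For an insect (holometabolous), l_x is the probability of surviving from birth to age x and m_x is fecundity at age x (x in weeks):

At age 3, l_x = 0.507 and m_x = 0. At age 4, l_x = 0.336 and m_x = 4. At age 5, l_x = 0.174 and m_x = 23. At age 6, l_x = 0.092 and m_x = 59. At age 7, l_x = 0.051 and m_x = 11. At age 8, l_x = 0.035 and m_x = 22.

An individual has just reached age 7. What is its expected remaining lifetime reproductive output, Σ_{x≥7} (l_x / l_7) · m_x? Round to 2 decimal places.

l_7 = 0.051. Conditional survival from age 7 to x is l_x / l_7.
  x=7: (0.051/0.051) × 11 = 11.0000
  x=8: (0.035/0.051) × 22 = 15.0980
Sum = 11.0000 + 15.0980 = 26.0980

26.10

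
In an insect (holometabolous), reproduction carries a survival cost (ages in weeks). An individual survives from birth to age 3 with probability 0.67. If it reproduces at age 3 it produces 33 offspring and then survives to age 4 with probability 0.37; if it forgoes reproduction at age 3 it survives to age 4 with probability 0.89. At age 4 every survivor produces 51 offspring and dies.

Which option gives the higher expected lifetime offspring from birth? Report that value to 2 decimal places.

34.75

breed at age 3: R₀ = 0.67 × (33 + 0.37 × 51) = 0.67 × 51.8700 = 34.7529
delay to age 4: R₀ = 0.67 × (0.89 × 51) = 0.67 × 45.3900 = 30.4113
Higher: breed at age 3 (34.7529).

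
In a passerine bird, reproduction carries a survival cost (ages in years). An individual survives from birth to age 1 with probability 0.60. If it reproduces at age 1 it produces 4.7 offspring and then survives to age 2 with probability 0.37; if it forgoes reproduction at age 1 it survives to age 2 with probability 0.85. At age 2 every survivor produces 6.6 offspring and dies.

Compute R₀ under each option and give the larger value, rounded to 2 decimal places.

breed at age 1: R₀ = 0.60 × (4.7 + 0.37 × 6.6) = 0.60 × 7.1420 = 4.2852
delay to age 2: R₀ = 0.60 × (0.85 × 6.6) = 0.60 × 5.6100 = 3.3660
Higher: breed at age 1 (4.2852).

4.29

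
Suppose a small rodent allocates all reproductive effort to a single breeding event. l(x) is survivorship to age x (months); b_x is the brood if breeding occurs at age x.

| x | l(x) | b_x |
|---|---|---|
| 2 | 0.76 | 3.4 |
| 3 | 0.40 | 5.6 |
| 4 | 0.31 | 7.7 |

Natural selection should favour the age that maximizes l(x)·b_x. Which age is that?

Expected offspring if breeding at age x = l(x) × b_x:
  age 2: 0.76 × 3.4 = 2.584
  age 3: 0.40 × 5.6 = 2.240
  age 4: 0.31 × 7.7 = 2.387
Maximum at age 2 (2.584).

2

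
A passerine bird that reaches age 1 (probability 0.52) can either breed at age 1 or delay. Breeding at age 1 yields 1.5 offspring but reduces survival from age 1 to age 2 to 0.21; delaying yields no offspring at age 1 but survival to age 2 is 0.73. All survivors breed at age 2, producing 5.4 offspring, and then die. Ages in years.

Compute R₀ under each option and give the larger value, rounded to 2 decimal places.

breed at age 1: R₀ = 0.52 × (1.5 + 0.21 × 5.4) = 0.52 × 2.6340 = 1.3697
delay to age 2: R₀ = 0.52 × (0.73 × 5.4) = 0.52 × 3.9420 = 2.0498
Higher: delay to age 2 (2.0498).

2.05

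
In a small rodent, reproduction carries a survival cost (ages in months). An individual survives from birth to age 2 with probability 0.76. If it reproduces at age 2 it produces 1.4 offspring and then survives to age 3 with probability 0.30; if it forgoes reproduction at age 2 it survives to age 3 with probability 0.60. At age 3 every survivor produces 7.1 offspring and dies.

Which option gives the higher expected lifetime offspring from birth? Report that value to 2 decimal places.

breed at age 2: R₀ = 0.76 × (1.4 + 0.30 × 7.1) = 0.76 × 3.5300 = 2.6828
delay to age 3: R₀ = 0.76 × (0.60 × 7.1) = 0.76 × 4.2600 = 3.2376
Higher: delay to age 3 (3.2376).

3.24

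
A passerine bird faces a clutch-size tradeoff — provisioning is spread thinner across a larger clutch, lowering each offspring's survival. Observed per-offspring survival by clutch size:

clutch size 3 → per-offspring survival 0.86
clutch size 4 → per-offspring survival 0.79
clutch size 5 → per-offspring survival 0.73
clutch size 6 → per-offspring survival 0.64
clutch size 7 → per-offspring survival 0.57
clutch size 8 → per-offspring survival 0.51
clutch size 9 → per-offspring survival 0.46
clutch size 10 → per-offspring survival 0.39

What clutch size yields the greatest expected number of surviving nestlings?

9

Expected surviving nestlings = c × s(c):
  c=3: 3 × 0.86 = 2.580
  c=4: 4 × 0.79 = 3.160
  c=5: 5 × 0.73 = 3.650
  c=6: 6 × 0.64 = 3.840
  c=7: 7 × 0.57 = 3.990
  c=8: 8 × 0.51 = 4.080
  c=9: 9 × 0.46 = 4.140
  c=10: 10 × 0.39 = 3.900
Maximum at c = 9 (4.140 surviving nestlings).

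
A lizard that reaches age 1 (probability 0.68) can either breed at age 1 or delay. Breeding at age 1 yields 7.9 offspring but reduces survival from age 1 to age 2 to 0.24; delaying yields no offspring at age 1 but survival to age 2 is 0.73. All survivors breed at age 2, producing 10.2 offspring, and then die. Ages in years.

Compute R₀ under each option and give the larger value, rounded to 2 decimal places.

7.04

breed at age 1: R₀ = 0.68 × (7.9 + 0.24 × 10.2) = 0.68 × 10.3480 = 7.0366
delay to age 2: R₀ = 0.68 × (0.73 × 10.2) = 0.68 × 7.4460 = 5.0633
Higher: breed at age 1 (7.0366).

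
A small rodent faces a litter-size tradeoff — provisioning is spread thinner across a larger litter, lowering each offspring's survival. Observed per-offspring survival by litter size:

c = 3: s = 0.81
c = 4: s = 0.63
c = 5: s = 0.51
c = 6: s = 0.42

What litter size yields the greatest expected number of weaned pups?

Expected weaned pups = c × s(c):
  c=3: 3 × 0.81 = 2.430
  c=4: 4 × 0.63 = 2.520
  c=5: 5 × 0.51 = 2.550
  c=6: 6 × 0.42 = 2.520
Maximum at c = 5 (2.550 weaned pups).

5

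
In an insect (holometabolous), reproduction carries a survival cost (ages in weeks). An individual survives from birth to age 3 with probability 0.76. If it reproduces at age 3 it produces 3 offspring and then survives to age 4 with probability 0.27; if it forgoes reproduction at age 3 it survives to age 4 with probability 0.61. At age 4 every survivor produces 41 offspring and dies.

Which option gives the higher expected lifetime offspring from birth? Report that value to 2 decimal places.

19.01

breed at age 3: R₀ = 0.76 × (3 + 0.27 × 41) = 0.76 × 14.0700 = 10.6932
delay to age 4: R₀ = 0.76 × (0.61 × 41) = 0.76 × 25.0100 = 19.0076
Higher: delay to age 4 (19.0076).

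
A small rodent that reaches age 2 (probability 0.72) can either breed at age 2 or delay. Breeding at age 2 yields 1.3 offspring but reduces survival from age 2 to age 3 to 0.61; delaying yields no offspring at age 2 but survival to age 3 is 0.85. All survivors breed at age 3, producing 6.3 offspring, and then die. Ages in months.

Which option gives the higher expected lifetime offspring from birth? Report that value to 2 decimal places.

breed at age 2: R₀ = 0.72 × (1.3 + 0.61 × 6.3) = 0.72 × 5.1430 = 3.7030
delay to age 3: R₀ = 0.72 × (0.85 × 6.3) = 0.72 × 5.3550 = 3.8556
Higher: delay to age 3 (3.8556).

3.86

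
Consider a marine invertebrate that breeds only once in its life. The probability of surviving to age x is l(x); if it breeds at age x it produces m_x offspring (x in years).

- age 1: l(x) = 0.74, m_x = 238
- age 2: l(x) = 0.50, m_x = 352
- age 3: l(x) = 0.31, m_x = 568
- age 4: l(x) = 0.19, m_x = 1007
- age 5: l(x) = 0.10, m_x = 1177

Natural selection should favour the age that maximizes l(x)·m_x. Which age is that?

4

Expected offspring if breeding at age x = l(x) × m_x:
  age 1: 0.74 × 238 = 176.120
  age 2: 0.50 × 352 = 176.000
  age 3: 0.31 × 568 = 176.080
  age 4: 0.19 × 1007 = 191.330
  age 5: 0.10 × 1177 = 117.700
Maximum at age 4 (191.330).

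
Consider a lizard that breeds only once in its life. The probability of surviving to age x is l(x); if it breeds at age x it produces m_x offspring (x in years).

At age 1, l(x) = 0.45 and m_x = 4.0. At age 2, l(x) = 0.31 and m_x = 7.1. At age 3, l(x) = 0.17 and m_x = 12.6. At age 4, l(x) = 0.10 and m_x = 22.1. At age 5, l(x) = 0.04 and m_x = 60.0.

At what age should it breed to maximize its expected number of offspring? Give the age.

5

Expected offspring if breeding at age x = l(x) × m_x:
  age 1: 0.45 × 4.0 = 1.800
  age 2: 0.31 × 7.1 = 2.201
  age 3: 0.17 × 12.6 = 2.142
  age 4: 0.10 × 22.1 = 2.210
  age 5: 0.04 × 60.0 = 2.400
Maximum at age 5 (2.400).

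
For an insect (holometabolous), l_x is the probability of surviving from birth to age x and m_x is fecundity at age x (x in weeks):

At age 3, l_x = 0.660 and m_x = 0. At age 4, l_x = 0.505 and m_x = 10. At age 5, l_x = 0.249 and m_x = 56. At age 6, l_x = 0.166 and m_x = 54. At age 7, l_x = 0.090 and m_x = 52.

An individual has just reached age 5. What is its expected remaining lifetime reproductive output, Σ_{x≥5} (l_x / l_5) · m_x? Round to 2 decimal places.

110.80

l_5 = 0.249. Conditional survival from age 5 to x is l_x / l_5.
  x=5: (0.249/0.249) × 56 = 56.0000
  x=6: (0.166/0.249) × 54 = 36.0000
  x=7: (0.090/0.249) × 52 = 18.7952
Sum = 56.0000 + 36.0000 + 18.7952 = 110.7952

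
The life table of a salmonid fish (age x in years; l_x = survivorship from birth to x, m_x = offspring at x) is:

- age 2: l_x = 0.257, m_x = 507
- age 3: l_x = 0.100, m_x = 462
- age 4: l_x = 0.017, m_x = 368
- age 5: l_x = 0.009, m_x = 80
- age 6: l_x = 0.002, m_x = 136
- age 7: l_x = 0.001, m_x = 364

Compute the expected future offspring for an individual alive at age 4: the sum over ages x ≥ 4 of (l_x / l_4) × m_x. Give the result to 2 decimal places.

447.76

l_4 = 0.017. Conditional survival from age 4 to x is l_x / l_4.
  x=4: (0.017/0.017) × 368 = 368.0000
  x=5: (0.009/0.017) × 80 = 42.3529
  x=6: (0.002/0.017) × 136 = 16.0000
  x=7: (0.001/0.017) × 364 = 21.4118
Sum = 368.0000 + 42.3529 + 16.0000 + 21.4118 = 447.7647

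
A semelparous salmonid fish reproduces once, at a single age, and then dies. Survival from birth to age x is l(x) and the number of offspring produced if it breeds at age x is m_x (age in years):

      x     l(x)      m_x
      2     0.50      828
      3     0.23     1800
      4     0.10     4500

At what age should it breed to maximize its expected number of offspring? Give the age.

Expected offspring if breeding at age x = l(x) × m_x:
  age 2: 0.50 × 828 = 414.000
  age 3: 0.23 × 1800 = 414.000
  age 4: 0.10 × 4500 = 450.000
Maximum at age 4 (450.000).

4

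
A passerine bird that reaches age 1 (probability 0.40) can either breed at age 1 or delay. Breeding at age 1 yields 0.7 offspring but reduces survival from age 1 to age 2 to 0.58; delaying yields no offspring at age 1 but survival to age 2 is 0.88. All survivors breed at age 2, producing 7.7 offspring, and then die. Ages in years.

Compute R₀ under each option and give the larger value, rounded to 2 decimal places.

2.71

breed at age 1: R₀ = 0.40 × (0.7 + 0.58 × 7.7) = 0.40 × 5.1660 = 2.0664
delay to age 2: R₀ = 0.40 × (0.88 × 7.7) = 0.40 × 6.7760 = 2.7104
Higher: delay to age 2 (2.7104).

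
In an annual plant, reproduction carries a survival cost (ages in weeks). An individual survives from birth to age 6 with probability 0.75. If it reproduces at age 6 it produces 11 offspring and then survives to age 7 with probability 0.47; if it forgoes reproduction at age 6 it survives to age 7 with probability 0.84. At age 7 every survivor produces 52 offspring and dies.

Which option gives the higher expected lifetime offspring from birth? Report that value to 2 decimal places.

32.76

breed at age 6: R₀ = 0.75 × (11 + 0.47 × 52) = 0.75 × 35.4400 = 26.5800
delay to age 7: R₀ = 0.75 × (0.84 × 52) = 0.75 × 43.6800 = 32.7600
Higher: delay to age 7 (32.7600).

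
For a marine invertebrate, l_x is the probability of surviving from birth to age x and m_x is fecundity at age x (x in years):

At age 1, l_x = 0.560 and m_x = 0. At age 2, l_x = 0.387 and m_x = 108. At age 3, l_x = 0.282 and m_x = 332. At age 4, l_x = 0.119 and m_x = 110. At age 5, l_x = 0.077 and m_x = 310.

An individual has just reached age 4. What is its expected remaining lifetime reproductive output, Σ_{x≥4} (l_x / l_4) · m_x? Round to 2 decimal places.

310.59

l_4 = 0.119. Conditional survival from age 4 to x is l_x / l_4.
  x=4: (0.119/0.119) × 110 = 110.0000
  x=5: (0.077/0.119) × 310 = 200.5882
Sum = 110.0000 + 200.5882 = 310.5882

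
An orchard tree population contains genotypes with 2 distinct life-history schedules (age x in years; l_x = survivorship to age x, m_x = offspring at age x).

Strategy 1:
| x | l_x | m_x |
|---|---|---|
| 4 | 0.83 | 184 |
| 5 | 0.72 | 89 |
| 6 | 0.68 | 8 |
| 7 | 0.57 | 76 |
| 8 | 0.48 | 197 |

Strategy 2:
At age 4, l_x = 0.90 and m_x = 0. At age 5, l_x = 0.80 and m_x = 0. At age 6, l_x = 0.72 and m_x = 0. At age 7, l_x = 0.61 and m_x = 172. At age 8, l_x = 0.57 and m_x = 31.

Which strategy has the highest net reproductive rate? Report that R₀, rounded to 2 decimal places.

Strategy 1: R₀ = 0.83×184 + 0.72×89 + 0.68×8 + 0.57×76 + 0.48×197 = 360.1200
Strategy 2: R₀ = 0.90×0 + 0.80×0 + 0.72×0 + 0.61×172 + 0.57×31 = 122.5900
Highest R₀: strategy 1 with 360.1200.

360.12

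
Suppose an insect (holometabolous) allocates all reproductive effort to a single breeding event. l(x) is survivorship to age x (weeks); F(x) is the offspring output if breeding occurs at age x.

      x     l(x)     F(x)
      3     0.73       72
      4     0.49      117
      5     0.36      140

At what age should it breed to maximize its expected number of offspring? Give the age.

Expected offspring if breeding at age x = l(x) × F(x):
  age 3: 0.73 × 72 = 52.560
  age 4: 0.49 × 117 = 57.330
  age 5: 0.36 × 140 = 50.400
Maximum at age 4 (57.330).

4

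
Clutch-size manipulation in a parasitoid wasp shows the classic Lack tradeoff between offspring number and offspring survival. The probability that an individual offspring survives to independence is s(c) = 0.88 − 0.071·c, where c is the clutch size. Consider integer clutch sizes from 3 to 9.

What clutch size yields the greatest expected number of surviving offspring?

6

Expected surviving offspring = c × s(c):
  c=3: 3 × 0.667 = 2.001
  c=4: 4 × 0.596 = 2.384
  c=5: 5 × 0.525 = 2.625
  c=6: 6 × 0.454 = 2.724
  c=7: 7 × 0.383 = 2.681
  c=8: 8 × 0.312 = 2.496
  c=9: 9 × 0.241 = 2.169
Maximum at c = 6 (2.724 surviving offspring).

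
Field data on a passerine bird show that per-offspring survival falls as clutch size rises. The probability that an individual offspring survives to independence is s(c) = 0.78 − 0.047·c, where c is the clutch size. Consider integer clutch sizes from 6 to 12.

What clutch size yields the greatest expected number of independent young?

8

Expected independent young = c × s(c):
  c=6: 6 × 0.498 = 2.988
  c=7: 7 × 0.451 = 3.157
  c=8: 8 × 0.404 = 3.232
  c=9: 9 × 0.357 = 3.213
  c=10: 10 × 0.310 = 3.100
  c=11: 11 × 0.263 = 2.893
  c=12: 12 × 0.216 = 2.592
Maximum at c = 8 (3.232 independent young).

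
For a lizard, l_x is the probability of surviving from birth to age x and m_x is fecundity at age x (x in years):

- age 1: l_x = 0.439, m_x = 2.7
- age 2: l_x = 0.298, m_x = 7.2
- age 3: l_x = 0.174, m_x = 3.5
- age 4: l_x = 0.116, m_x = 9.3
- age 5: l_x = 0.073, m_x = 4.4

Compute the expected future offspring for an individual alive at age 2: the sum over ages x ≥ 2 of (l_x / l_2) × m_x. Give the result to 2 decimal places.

l_2 = 0.298. Conditional survival from age 2 to x is l_x / l_2.
  x=2: (0.298/0.298) × 7.2 = 7.2000
  x=3: (0.174/0.298) × 3.5 = 2.0436
  x=4: (0.116/0.298) × 9.3 = 3.6201
  x=5: (0.073/0.298) × 4.4 = 1.0779
Sum = 7.2000 + 2.0436 + 3.6201 + 1.0779 = 13.9416

13.94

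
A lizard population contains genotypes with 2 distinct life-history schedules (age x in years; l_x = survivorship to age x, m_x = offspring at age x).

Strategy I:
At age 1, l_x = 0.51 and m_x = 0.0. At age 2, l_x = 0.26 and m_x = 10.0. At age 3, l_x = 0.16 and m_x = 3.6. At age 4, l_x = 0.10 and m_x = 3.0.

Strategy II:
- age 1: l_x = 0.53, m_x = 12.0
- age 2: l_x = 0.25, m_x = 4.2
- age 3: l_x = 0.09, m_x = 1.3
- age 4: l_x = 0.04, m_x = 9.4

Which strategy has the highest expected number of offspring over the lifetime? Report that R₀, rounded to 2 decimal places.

7.90

Strategy I: R₀ = 0.51×0.0 + 0.26×10.0 + 0.16×3.6 + 0.10×3.0 = 3.4760
Strategy II: R₀ = 0.53×12.0 + 0.25×4.2 + 0.09×1.3 + 0.04×9.4 = 7.9030
Highest R₀: strategy II with 7.9030.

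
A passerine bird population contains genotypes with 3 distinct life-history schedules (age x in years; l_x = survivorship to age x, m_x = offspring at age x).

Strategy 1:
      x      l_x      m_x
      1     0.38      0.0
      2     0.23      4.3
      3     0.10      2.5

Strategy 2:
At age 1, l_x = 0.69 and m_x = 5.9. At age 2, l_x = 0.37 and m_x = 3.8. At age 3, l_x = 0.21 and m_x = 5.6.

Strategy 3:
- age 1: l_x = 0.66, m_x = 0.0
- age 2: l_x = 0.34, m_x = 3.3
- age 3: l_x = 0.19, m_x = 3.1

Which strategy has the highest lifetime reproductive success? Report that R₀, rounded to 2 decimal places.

Strategy 1: R₀ = 0.38×0.0 + 0.23×4.3 + 0.10×2.5 = 1.2390
Strategy 2: R₀ = 0.69×5.9 + 0.37×3.8 + 0.21×5.6 = 6.6530
Strategy 3: R₀ = 0.66×0.0 + 0.34×3.3 + 0.19×3.1 = 1.7110
Highest R₀: strategy 2 with 6.6530.

6.65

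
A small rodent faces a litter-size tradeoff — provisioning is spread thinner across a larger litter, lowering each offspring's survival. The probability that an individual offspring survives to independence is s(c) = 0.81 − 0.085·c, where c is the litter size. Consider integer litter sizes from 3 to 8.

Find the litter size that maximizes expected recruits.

5

Expected recruits = c × s(c):
  c=3: 3 × 0.555 = 1.665
  c=4: 4 × 0.470 = 1.880
  c=5: 5 × 0.385 = 1.925
  c=6: 6 × 0.300 = 1.800
  c=7: 7 × 0.215 = 1.505
  c=8: 8 × 0.130 = 1.040
Maximum at c = 5 (1.925 recruits).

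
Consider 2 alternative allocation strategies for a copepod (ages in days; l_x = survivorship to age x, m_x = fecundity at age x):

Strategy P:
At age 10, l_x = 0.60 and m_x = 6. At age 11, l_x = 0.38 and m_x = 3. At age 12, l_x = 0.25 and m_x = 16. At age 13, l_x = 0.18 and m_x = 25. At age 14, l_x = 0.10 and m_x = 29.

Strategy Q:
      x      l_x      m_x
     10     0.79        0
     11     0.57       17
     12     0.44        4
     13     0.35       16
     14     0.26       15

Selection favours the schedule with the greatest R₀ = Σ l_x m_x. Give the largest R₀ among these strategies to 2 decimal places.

20.95

Strategy P: R₀ = 0.60×6 + 0.38×3 + 0.25×16 + 0.18×25 + 0.10×29 = 16.1400
Strategy Q: R₀ = 0.79×0 + 0.57×17 + 0.44×4 + 0.35×16 + 0.26×15 = 20.9500
Highest R₀: strategy Q with 20.9500.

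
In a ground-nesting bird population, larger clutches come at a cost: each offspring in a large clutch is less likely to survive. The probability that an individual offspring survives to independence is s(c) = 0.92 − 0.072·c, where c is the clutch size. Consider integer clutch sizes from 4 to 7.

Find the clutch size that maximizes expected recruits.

Expected recruits = c × s(c):
  c=4: 4 × 0.632 = 2.528
  c=5: 5 × 0.560 = 2.800
  c=6: 6 × 0.488 = 2.928
  c=7: 7 × 0.416 = 2.912
Maximum at c = 6 (2.928 recruits).

6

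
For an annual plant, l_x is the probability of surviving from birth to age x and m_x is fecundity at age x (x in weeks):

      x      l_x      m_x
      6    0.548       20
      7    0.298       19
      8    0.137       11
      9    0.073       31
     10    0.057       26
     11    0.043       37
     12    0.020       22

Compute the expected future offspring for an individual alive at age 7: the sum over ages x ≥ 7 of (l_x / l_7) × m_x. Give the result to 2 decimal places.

l_7 = 0.298. Conditional survival from age 7 to x is l_x / l_7.
  x=7: (0.298/0.298) × 19 = 19.0000
  x=8: (0.137/0.298) × 11 = 5.0570
  x=9: (0.073/0.298) × 31 = 7.5940
  x=10: (0.057/0.298) × 26 = 4.9732
  x=11: (0.043/0.298) × 37 = 5.3389
  x=12: (0.020/0.298) × 22 = 1.4765
Sum = 19.0000 + 5.0570 + 7.5940 + 4.9732 + 5.3389 + 1.4765 = 43.4396

43.44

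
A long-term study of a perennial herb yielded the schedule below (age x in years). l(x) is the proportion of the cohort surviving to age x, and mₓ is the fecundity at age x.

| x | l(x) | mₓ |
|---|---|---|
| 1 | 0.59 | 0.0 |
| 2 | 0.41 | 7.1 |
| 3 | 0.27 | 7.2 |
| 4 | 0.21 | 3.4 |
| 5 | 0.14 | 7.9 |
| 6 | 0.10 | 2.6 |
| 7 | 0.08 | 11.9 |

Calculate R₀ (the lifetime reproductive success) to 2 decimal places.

7.89

R₀ = Σ l(x) mₓ:
  age 1: 0.59 × 0.0 = 0.0000
  age 2: 0.41 × 7.1 = 2.9110
  age 3: 0.27 × 7.2 = 1.9440
  age 4: 0.21 × 3.4 = 0.7140
  age 5: 0.14 × 7.9 = 1.1060
  age 6: 0.10 × 2.6 = 0.2600
  age 7: 0.08 × 11.9 = 0.9520
R₀ = 0.0000 + 2.9110 + 1.9440 + 0.7140 + 1.1060 + 0.2600 + 0.9520 = 7.8870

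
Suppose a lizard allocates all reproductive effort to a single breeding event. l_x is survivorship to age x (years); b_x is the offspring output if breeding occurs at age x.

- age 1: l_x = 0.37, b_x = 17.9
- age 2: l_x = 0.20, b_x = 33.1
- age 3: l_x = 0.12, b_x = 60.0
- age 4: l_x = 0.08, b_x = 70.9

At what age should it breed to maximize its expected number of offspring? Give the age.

Expected offspring if breeding at age x = l_x × b_x:
  age 1: 0.37 × 17.9 = 6.623
  age 2: 0.20 × 33.1 = 6.620
  age 3: 0.12 × 60.0 = 7.200
  age 4: 0.08 × 70.9 = 5.672
Maximum at age 3 (7.200).

3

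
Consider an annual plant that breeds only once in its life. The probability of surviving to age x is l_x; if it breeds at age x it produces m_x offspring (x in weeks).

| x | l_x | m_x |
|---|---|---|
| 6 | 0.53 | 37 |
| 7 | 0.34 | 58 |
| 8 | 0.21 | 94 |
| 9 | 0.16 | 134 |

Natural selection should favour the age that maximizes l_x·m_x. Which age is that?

Expected offspring if breeding at age x = l_x × m_x:
  age 6: 0.53 × 37 = 19.610
  age 7: 0.34 × 58 = 19.720
  age 8: 0.21 × 94 = 19.740
  age 9: 0.16 × 134 = 21.440
Maximum at age 9 (21.440).

9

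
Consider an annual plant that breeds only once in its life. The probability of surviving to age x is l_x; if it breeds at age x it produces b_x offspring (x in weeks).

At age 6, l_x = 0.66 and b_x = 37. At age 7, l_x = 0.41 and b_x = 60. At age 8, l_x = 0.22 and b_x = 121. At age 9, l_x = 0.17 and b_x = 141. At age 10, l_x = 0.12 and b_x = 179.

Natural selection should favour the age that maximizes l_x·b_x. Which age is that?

Expected offspring if breeding at age x = l_x × b_x:
  age 6: 0.66 × 37 = 24.420
  age 7: 0.41 × 60 = 24.600
  age 8: 0.22 × 121 = 26.620
  age 9: 0.17 × 141 = 23.970
  age 10: 0.12 × 179 = 21.480
Maximum at age 8 (26.620).

8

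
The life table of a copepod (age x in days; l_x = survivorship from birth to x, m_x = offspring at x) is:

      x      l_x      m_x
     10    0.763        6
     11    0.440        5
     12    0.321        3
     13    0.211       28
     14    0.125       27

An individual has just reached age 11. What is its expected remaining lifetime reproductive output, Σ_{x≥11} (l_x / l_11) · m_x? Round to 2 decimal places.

l_11 = 0.440. Conditional survival from age 11 to x is l_x / l_11.
  x=11: (0.440/0.440) × 5 = 5.0000
  x=12: (0.321/0.440) × 3 = 2.1886
  x=13: (0.211/0.440) × 28 = 13.4273
  x=14: (0.125/0.440) × 27 = 7.6705
Sum = 5.0000 + 2.1886 + 13.4273 + 7.6705 = 28.2864

28.29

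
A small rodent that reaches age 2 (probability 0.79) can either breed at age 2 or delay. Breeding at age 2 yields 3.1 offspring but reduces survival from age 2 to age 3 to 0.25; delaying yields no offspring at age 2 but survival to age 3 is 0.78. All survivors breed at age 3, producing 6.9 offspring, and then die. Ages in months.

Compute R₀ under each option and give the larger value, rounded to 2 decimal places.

4.25

breed at age 2: R₀ = 0.79 × (3.1 + 0.25 × 6.9) = 0.79 × 4.8250 = 3.8118
delay to age 3: R₀ = 0.79 × (0.78 × 6.9) = 0.79 × 5.3820 = 4.2518
Higher: delay to age 3 (4.2518).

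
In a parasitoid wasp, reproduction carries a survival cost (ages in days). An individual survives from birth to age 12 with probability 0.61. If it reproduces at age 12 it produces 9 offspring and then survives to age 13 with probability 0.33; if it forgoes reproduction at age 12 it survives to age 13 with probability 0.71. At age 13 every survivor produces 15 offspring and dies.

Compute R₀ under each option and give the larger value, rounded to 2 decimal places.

8.51

breed at age 12: R₀ = 0.61 × (9 + 0.33 × 15) = 0.61 × 13.9500 = 8.5095
delay to age 13: R₀ = 0.61 × (0.71 × 15) = 0.61 × 10.6500 = 6.4965
Higher: breed at age 12 (8.5095).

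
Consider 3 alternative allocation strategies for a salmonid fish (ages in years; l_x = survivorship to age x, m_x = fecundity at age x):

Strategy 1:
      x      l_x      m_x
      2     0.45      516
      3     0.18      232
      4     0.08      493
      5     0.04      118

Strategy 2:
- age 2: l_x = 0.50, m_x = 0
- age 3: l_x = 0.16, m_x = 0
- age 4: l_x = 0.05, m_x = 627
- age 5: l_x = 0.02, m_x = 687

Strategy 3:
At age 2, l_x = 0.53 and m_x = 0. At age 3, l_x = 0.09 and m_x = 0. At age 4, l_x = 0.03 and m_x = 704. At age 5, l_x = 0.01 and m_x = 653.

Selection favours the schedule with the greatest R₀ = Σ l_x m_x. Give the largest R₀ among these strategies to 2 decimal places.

318.12

Strategy 1: R₀ = 0.45×516 + 0.18×232 + 0.08×493 + 0.04×118 = 318.1200
Strategy 2: R₀ = 0.50×0 + 0.16×0 + 0.05×627 + 0.02×687 = 45.0900
Strategy 3: R₀ = 0.53×0 + 0.09×0 + 0.03×704 + 0.01×653 = 27.6500
Highest R₀: strategy 1 with 318.1200.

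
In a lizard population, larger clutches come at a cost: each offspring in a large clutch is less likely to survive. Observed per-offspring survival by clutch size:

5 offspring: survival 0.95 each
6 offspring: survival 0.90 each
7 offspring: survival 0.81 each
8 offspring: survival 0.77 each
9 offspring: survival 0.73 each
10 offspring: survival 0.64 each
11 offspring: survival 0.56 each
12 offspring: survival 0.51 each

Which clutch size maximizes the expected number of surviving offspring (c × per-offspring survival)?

Expected surviving offspring = c × s(c):
  c=5: 5 × 0.95 = 4.750
  c=6: 6 × 0.90 = 5.400
  c=7: 7 × 0.81 = 5.670
  c=8: 8 × 0.77 = 6.160
  c=9: 9 × 0.73 = 6.570
  c=10: 10 × 0.64 = 6.400
  c=11: 11 × 0.56 = 6.160
  c=12: 12 × 0.51 = 6.120
Maximum at c = 9 (6.570 surviving offspring).

9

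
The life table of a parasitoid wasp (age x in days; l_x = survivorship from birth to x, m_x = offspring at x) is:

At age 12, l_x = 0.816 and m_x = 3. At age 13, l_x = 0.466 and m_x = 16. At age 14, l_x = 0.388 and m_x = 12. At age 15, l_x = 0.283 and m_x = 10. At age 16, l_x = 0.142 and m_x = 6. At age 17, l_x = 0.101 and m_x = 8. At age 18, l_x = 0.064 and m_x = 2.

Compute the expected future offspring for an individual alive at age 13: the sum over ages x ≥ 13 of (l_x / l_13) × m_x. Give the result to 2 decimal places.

35.90

l_13 = 0.466. Conditional survival from age 13 to x is l_x / l_13.
  x=13: (0.466/0.466) × 16 = 16.0000
  x=14: (0.388/0.466) × 12 = 9.9914
  x=15: (0.283/0.466) × 10 = 6.0730
  x=16: (0.142/0.466) × 6 = 1.8283
  x=17: (0.101/0.466) × 8 = 1.7339
  x=18: (0.064/0.466) × 2 = 0.2747
Sum = 16.0000 + 9.9914 + 6.0730 + 1.8283 + 1.7339 + 0.2747 = 35.9013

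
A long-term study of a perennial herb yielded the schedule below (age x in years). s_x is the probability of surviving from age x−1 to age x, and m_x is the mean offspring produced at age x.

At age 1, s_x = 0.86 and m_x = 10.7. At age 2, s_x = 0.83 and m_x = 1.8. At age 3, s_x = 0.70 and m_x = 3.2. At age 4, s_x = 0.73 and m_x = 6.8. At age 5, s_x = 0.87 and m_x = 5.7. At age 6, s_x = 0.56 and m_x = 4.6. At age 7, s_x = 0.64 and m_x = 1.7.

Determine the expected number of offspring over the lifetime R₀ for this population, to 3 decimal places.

17.386

Survivorship from birth: l_x = s_1·s_2·…·s_x.
  l_1 = 0.86000
  l_2 = 0.71380
  l_3 = 0.49966
  l_4 = 0.36475
  l_5 = 0.31733
  l_6 = 0.17771
  l_7 = 0.11373
R₀ = Σ l_x m_x:
  age 1: 0.86000 × 10.7 = 9.2020
  age 2: 0.71380 × 1.8 = 1.2848
  age 3: 0.49966 × 3.2 = 1.5989
  age 4: 0.36475 × 6.8 = 2.4803
  age 5: 0.31733 × 5.7 = 1.8088
  age 6: 0.17771 × 4.6 = 0.8175
  age 7: 0.11373 × 1.7 = 0.1933
R₀ = 9.2020 + 1.2848 + 1.5989 + 2.4803 + 1.8088 + 0.8175 + 0.1933 = 17.3856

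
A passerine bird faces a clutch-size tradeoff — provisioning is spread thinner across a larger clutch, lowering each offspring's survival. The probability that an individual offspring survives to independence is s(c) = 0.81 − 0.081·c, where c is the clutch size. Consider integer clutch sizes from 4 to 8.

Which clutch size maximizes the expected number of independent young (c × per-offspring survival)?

Expected independent young = c × s(c):
  c=4: 4 × 0.486 = 1.944
  c=5: 5 × 0.405 = 2.025
  c=6: 6 × 0.324 = 1.944
  c=7: 7 × 0.243 = 1.701
  c=8: 8 × 0.162 = 1.296
Maximum at c = 5 (2.025 independent young).

5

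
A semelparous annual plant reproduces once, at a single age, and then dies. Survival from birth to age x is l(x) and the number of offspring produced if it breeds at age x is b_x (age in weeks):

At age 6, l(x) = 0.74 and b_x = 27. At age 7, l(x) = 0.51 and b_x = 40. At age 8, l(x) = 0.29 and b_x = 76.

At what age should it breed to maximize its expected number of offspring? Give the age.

Expected offspring if breeding at age x = l(x) × b_x:
  age 6: 0.74 × 27 = 19.980
  age 7: 0.51 × 40 = 20.400
  age 8: 0.29 × 76 = 22.040
Maximum at age 8 (22.040).

8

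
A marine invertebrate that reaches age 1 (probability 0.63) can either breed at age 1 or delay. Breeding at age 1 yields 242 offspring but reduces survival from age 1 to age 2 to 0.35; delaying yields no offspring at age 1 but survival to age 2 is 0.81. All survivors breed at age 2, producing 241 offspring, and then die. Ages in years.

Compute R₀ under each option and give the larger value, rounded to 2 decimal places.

breed at age 1: R₀ = 0.63 × (242 + 0.35 × 241) = 0.63 × 326.3500 = 205.6005
delay to age 2: R₀ = 0.63 × (0.81 × 241) = 0.63 × 195.2100 = 122.9823
Higher: breed at age 1 (205.6005).

205.60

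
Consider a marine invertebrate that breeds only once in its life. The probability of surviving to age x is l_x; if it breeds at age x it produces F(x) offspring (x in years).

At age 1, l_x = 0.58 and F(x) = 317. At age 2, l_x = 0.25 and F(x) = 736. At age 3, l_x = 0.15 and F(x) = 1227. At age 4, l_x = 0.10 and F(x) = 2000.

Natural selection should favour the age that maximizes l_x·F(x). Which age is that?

4

Expected offspring if breeding at age x = l_x × F(x):
  age 1: 0.58 × 317 = 183.860
  age 2: 0.25 × 736 = 184.000
  age 3: 0.15 × 1227 = 184.050
  age 4: 0.10 × 2000 = 200.000
Maximum at age 4 (200.000).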